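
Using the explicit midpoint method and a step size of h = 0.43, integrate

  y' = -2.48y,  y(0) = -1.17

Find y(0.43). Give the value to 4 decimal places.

Midpoint: k1 = f(x_n, y_n); k2 = f(x_n + h/2, y_n + (h/2)·k1); y_{n+1} = y_n + h·k2.
x=0.000000, y=-1.170000:
  k1 = f(0.000000, -1.170000) = 2.901600
  k2 = f(0.215000, -0.546156) = 1.354467
  y ← -1.170000 + 0.43·1.354467 = -0.587579
y(0.43) ≈ -0.5876

-0.5876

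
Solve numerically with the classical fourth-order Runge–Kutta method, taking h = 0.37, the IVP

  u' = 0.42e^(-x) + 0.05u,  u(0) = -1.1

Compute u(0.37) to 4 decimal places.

-0.9894

RK4: k1 = f(x_n, u_n); k2 = f(x_n + h/2, u_n + (h/2)·k1); k3 = f(x_n + h/2, u_n + (h/2)·k2); k4 = f(x_n + h, u_n + h·k3); u_{n+1} = u_n + (h/6)·(k1 + 2k2 + 2k3 + k4).
x=0.000000, u=-1.100000:
  k1 = f(0.000000, -1.100000) = 0.365000
  k2 = f(0.185000, -1.032475) = 0.297440
  k3 = f(0.185000, -1.044974) = 0.296815
  k4 = f(0.370000, -0.990178) = 0.240599
  u ← -1.100000 + (0.37/6)·(k1 + 2k2 + 2k3 + k4) = -0.989363
u(0.37) ≈ -0.9894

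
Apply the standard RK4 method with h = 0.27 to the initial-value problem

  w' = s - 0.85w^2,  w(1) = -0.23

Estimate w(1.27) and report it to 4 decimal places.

RK4: k1 = f(s_n, w_n); k2 = f(s_n + h/2, w_n + (h/2)·k1); k3 = f(s_n + h/2, w_n + (h/2)·k2); k4 = f(s_n + h, w_n + h·k3); w_{n+1} = w_n + (h/6)·(k1 + 2k2 + 2k3 + k4).
s=1.000000, w=-0.230000:
  k1 = f(1.000000, -0.230000) = 0.955035
  k2 = f(1.135000, -0.101070) = 1.126317
  k3 = f(1.135000, -0.077947) = 1.129836
  k4 = f(1.270000, 0.075056) = 1.265212
  w ← -0.230000 + (0.27/6)·(k1 + 2k2 + 2k3 + k4) = 0.072965
w(1.27) ≈ 0.0730

0.0730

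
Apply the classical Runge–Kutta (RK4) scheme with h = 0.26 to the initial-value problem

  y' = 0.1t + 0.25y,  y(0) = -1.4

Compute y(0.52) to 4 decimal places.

-1.5802

RK4: k1 = f(t_n, y_n); k2 = f(t_n + h/2, y_n + (h/2)·k1); k3 = f(t_n + h/2, y_n + (h/2)·k2); k4 = f(t_n + h, y_n + h·k3); y_{n+1} = y_n + (h/6)·(k1 + 2k2 + 2k3 + k4).
t=0.000000, y=-1.400000:
  k1 = f(0.000000, -1.400000) = -0.350000
  k2 = f(0.130000, -1.445500) = -0.348375
  k3 = f(0.130000, -1.445289) = -0.348322
  k4 = f(0.260000, -1.490564) = -0.346641
  y ← -1.400000 + (0.26/6)·(k1 + 2k2 + 2k3 + k4) = -1.490568
t=0.260000, y=-1.490568:
  k1 = f(0.260000, -1.490568) = -0.346642
  k2 = f(0.390000, -1.535632) = -0.344908
  k3 = f(0.390000, -1.535406) = -0.344852
  k4 = f(0.520000, -1.580230) = -0.343057
  y ← -1.490568 + (0.26/6)·(k1 + 2k2 + 2k3 + k4) = -1.580234
y(0.52) ≈ -1.5802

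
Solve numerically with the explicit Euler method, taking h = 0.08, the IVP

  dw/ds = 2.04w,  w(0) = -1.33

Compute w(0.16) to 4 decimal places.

Euler: w_{n+1} = w_n + h·f(s_n, w_n).
s=0.000000, w=-1.330000: f=-2.713200 → w ← -1.330000 + 0.08·(-2.713200) = -1.547056
s=0.080000, w=-1.547056: f=-3.155994 → w ← -1.547056 + 0.08·(-3.155994) = -1.799536
w(0.16) ≈ -1.7995

-1.7995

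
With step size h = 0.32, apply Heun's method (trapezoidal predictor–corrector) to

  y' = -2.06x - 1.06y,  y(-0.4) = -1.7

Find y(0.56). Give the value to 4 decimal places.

Heun: k1 = f(x_n, y_n); k2 = f(x_n + h, y_n + h·k1); y_{n+1} = y_n + (h/2)·(k1 + k2).
x=-0.400000, y=-1.700000:
  k1 = f(-0.400000, -1.700000) = 2.626000
  k2 = f(-0.080000, -0.859680) = 1.076061
  y ← -1.700000 + (0.32/2)·(2.626000 + 1.076061) = -1.107670
x=-0.080000, y=-1.107670:
  k1 = f(-0.080000, -1.107670) = 1.338930
  k2 = f(0.240000, -0.679213) = 0.225565
  y ← -1.107670 + (0.32/2)·(1.338930 + 0.225565) = -0.857351
x=0.240000, y=-0.857351:
  k1 = f(0.240000, -0.857351) = 0.414392
  k2 = f(0.560000, -0.724746) = -0.385370
  y ← -0.857351 + (0.32/2)·(0.414392 + (-0.385370)) = -0.852707
y(0.56) ≈ -0.8527

-0.8527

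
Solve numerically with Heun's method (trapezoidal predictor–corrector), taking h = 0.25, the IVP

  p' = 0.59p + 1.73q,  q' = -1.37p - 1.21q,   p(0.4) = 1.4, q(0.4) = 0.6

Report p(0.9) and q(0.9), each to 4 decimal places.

Heun on (p,q): k1 = f(s_n, state_n); k2 = f(s_n + h, state_n + h·k1); state_{n+1} = state_n + (h/2)·(k1 + k2).
0.400000: (1.400000, 0.600000)
  k1 = (1.864000, -2.644000)
  predictor → (1.866000, -0.061000)
  k2 = (0.995410, -2.482610)
  → (1.757426, -0.040826)
0.650000: (1.757426, -0.040826)
  k1 = (0.966252, -2.358274)
  predictor → (1.998989, -0.630395)
  k2 = (0.088821, -1.975838)
  → (1.889310, -0.582590)
(p(0.9), q(0.9)) ≈ (1.8893, -0.5826)

1.8893, -0.5826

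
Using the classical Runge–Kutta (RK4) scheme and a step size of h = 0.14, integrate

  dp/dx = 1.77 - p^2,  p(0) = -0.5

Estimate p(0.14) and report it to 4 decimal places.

-0.2740

RK4: k1 = f(x_n, p_n); k2 = f(x_n + h/2, p_n + (h/2)·k1); k3 = f(x_n + h/2, p_n + (h/2)·k2); k4 = f(x_n + h, p_n + h·k3); p_{n+1} = p_n + (h/6)·(k1 + 2k2 + 2k3 + k4).
x=0.000000, p=-0.500000:
  k1 = f(0.000000, -0.500000) = 1.520000
  k2 = f(0.070000, -0.393600) = 1.615079
  k3 = f(0.070000, -0.386944) = 1.620274
  k4 = f(0.140000, -0.273162) = 1.695383
  p ← -0.500000 + (0.14/6)·(k1 + 2k2 + 2k3 + k4) = -0.273991
p(0.14) ≈ -0.2740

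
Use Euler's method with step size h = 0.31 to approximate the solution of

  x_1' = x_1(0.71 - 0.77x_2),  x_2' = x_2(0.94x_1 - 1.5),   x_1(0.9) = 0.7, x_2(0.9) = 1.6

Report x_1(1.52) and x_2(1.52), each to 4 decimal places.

Euler on (x_1,x_2): x_1_{n+1} = x_1_n + h·x_1', x_2_{n+1} = x_2_n + h·x_2'.
0.900000: (0.700000, 1.600000); f=(-0.365400, -1.347200) → (0.586726, 1.182368)
1.210000: (0.586726, 1.182368); f=(-0.117594, -1.121450) → (0.550272, 0.834719)
(x_1(1.52), x_2(1.52)) ≈ (0.5503, 0.8347)

0.5503, 0.8347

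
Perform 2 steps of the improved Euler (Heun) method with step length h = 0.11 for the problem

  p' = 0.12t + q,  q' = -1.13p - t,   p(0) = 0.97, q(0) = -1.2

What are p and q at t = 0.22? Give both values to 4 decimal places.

0.6829, -1.4311

Heun on (p,q): k1 = f(t_n, state_n); k2 = f(t_n + h, state_n + h·k1); state_{n+1} = state_n + (h/2)·(k1 + k2).
0.000000: (0.970000, -1.200000)
  k1 = (-1.200000, -1.096100)
  predictor → (0.838000, -1.320571)
  k2 = (-1.307371, -1.056940)
  → (0.832095, -1.318417)
0.110000: (0.832095, -1.318417)
  k1 = (-1.305217, -1.050267)
  predictor → (0.688521, -1.433947)
  k2 = (-1.407547, -0.998028)
  → (0.682893, -1.431073)
(p(0.22), q(0.22)) ≈ (0.6829, -1.4311)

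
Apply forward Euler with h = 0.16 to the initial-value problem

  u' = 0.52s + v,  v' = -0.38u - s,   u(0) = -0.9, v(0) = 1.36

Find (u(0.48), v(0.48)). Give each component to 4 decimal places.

Euler on (u,v): u_{n+1} = u_n + h·u', v_{n+1} = v_n + h·v'.
0.000000: (-0.900000, 1.360000); f=(1.360000, 0.342000) → (-0.682400, 1.414720)
0.160000: (-0.682400, 1.414720); f=(1.497920, 0.099312) → (-0.442733, 1.430610)
0.320000: (-0.442733, 1.430610); f=(1.597010, -0.151762) → (-0.187211, 1.406328)
(u(0.48), v(0.48)) ≈ (-0.1872, 1.4063)

-0.1872, 1.4063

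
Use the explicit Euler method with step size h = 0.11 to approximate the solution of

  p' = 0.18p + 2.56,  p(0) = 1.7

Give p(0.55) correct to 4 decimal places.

Euler: p_{n+1} = p_n + h·f(x_n, p_n).
x=0.000000, p=1.700000: f=2.866000 → p ← 1.700000 + 0.11·2.866000 = 2.015260
x=0.110000, p=2.015260: f=2.922747 → p ← 2.015260 + 0.11·2.922747 = 2.336762
x=0.220000, p=2.336762: f=2.980617 → p ← 2.336762 + 0.11·2.980617 = 2.664630
x=0.330000, p=2.664630: f=3.039633 → p ← 2.664630 + 0.11·3.039633 = 2.998990
x=0.440000, p=2.998990: f=3.099818 → p ← 2.998990 + 0.11·3.099818 = 3.339970
p(0.55) ≈ 3.3400

3.3400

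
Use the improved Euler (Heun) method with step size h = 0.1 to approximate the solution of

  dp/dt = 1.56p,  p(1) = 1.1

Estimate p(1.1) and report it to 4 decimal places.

Heun: k1 = f(t_n, p_n); k2 = f(t_n + h, p_n + h·k1); p_{n+1} = p_n + (h/2)·(k1 + k2).
t=1.000000, p=1.100000:
  k1 = f(1.000000, 1.100000) = 1.716000
  k2 = f(1.100000, 1.271600) = 1.983696
  p ← 1.100000 + (0.1/2)·(1.716000 + 1.983696) = 1.284985
p(1.1) ≈ 1.2850

1.2850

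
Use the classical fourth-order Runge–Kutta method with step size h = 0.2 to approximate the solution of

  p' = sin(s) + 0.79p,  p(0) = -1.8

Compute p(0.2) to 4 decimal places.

RK4: k1 = f(s_n, p_n); k2 = f(s_n + h/2, p_n + (h/2)·k1); k3 = f(s_n + h/2, p_n + (h/2)·k2); k4 = f(s_n + h, p_n + h·k3); p_{n+1} = p_n + (h/6)·(k1 + 2k2 + 2k3 + k4).
s=0.000000, p=-1.800000:
  k1 = f(0.000000, -1.800000) = -1.422000
  k2 = f(0.100000, -1.942200) = -1.434505
  k3 = f(0.100000, -1.943450) = -1.435492
  k4 = f(0.200000, -2.087098) = -1.450138
  p ← -1.800000 + (0.2/6)·(k1 + 2k2 + 2k3 + k4) = -2.087071
p(0.2) ≈ -2.0871

-2.0871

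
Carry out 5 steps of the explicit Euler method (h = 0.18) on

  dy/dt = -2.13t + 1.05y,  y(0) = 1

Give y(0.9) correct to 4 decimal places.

1.5430

Euler: y_{n+1} = y_n + h·f(t_n, y_n).
t=0.000000, y=1.000000: f=1.050000 → y ← 1.000000 + 0.18·1.050000 = 1.189000
t=0.180000, y=1.189000: f=0.865050 → y ← 1.189000 + 0.18·0.865050 = 1.344709
t=0.360000, y=1.344709: f=0.645144 → y ← 1.344709 + 0.18·0.645144 = 1.460835
t=0.540000, y=1.460835: f=0.383677 → y ← 1.460835 + 0.18·0.383677 = 1.529897
t=0.720000, y=1.529897: f=0.072792 → y ← 1.529897 + 0.18·0.072792 = 1.542999
y(0.9) ≈ 1.5430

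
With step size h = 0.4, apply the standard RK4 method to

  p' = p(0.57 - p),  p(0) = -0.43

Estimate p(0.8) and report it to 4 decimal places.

-1.2008

RK4: k1 = f(s_n, p_n); k2 = f(s_n + h/2, p_n + (h/2)·k1); k3 = f(s_n + h/2, p_n + (h/2)·k2); k4 = f(s_n + h, p_n + h·k3); p_{n+1} = p_n + (h/6)·(k1 + 2k2 + 2k3 + k4).
s=0.000000, p=-0.430000:
  k1 = f(0.000000, -0.430000) = -0.430000
  k2 = f(0.200000, -0.516000) = -0.560376
  k3 = f(0.200000, -0.542075) = -0.602828
  k4 = f(0.400000, -0.671131) = -0.832962
  p ← -0.430000 + (0.4/6)·(k1 + 2k2 + 2k3 + k4) = -0.669291
s=0.400000, p=-0.669291:
  k1 = f(0.400000, -0.669291) = -0.829447
  k2 = f(0.600000, -0.835181) = -1.173580
  k3 = f(0.600000, -0.904007) = -1.332514
  k4 = f(0.800000, -1.202297) = -2.130827
  p ← -0.669291 + (0.4/6)·(k1 + 2k2 + 2k3 + k4) = -1.200789
p(0.8) ≈ -1.2008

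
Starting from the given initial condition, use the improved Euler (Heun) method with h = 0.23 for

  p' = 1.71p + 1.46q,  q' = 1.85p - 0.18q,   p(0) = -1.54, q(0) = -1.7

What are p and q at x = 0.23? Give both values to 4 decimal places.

-3.0461, -2.5231

Heun on (p,q): k1 = f(x_n, state_n); k2 = f(x_n + h, state_n + h·k1); state_{n+1} = state_n + (h/2)·(k1 + k2).
0.000000: (-1.540000, -1.700000)
  k1 = (-5.115400, -2.543000)
  predictor → (-2.716542, -2.284890)
  k2 = (-7.981226, -4.614323)
  → (-3.046112, -2.523092)
(p(0.23), q(0.23)) ≈ (-3.0461, -2.5231)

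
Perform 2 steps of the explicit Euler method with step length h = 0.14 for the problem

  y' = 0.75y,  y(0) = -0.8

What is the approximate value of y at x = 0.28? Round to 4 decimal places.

-0.9768

Euler: y_{n+1} = y_n + h·f(x_n, y_n).
x=0.000000, y=-0.800000: f=-0.600000 → y ← -0.800000 + 0.14·(-0.600000) = -0.884000
x=0.140000, y=-0.884000: f=-0.663000 → y ← -0.884000 + 0.14·(-0.663000) = -0.976820
y(0.28) ≈ -0.9768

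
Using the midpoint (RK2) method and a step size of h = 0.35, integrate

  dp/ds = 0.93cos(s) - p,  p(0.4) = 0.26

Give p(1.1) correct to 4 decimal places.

0.4427

Midpoint: k1 = f(s_n, p_n); k2 = f(s_n + h/2, p_n + (h/2)·k1); p_{n+1} = p_n + h·k2.
s=0.400000, p=0.260000:
  k1 = f(0.400000, 0.260000) = 0.596587
  k2 = f(0.575000, 0.364403) = 0.416046
  p ← 0.260000 + 0.35·0.416046 = 0.405616
s=0.750000, p=0.405616:
  k1 = f(0.750000, 0.405616) = 0.274854
  k2 = f(0.925000, 0.453716) = 0.105990
  p ← 0.405616 + 0.35·0.105990 = 0.442713
p(1.1) ≈ 0.4427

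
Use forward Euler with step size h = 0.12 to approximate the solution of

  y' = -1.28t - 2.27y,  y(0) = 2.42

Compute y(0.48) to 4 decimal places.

0.5864

Euler: y_{n+1} = y_n + h·f(t_n, y_n).
t=0.000000, y=2.420000: f=-5.493400 → y ← 2.420000 + 0.12·(-5.493400) = 1.760792
t=0.120000, y=1.760792: f=-4.150598 → y ← 1.760792 + 0.12·(-4.150598) = 1.262720
t=0.240000, y=1.262720: f=-3.173575 → y ← 1.262720 + 0.12·(-3.173575) = 0.881891
t=0.360000, y=0.881891: f=-2.462693 → y ← 0.881891 + 0.12·(-2.462693) = 0.586368
y(0.48) ≈ 0.5864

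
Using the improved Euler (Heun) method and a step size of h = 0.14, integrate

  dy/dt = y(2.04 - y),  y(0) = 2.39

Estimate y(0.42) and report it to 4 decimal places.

2.1782

Heun: k1 = f(t_n, y_n); k2 = f(t_n + h, y_n + h·k1); y_{n+1} = y_n + (h/2)·(k1 + k2).
t=0.000000, y=2.390000:
  k1 = f(0.000000, 2.390000) = -0.836500
  k2 = f(0.140000, 2.272890) = -0.529333
  y ← 2.390000 + (0.14/2)·(-0.836500 + (-0.529333)) = 2.294392
t=0.140000, y=2.294392:
  k1 = f(0.140000, 2.294392) = -0.583674
  k2 = f(0.280000, 2.212677) = -0.382079
  y ← 2.294392 + (0.14/2)·(-0.583674 + (-0.382079)) = 2.226789
t=0.280000, y=2.226789:
  k1 = f(0.280000, 2.226789) = -0.415940
  k2 = f(0.420000, 2.168557) = -0.278784
  y ← 2.226789 + (0.14/2)·(-0.415940 + (-0.278784)) = 2.178158
y(0.42) ≈ 2.1782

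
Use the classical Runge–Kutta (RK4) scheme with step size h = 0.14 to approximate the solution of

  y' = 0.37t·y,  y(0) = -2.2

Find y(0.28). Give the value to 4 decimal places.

-2.2321

RK4: k1 = f(t_n, y_n); k2 = f(t_n + h/2, y_n + (h/2)·k1); k3 = f(t_n + h/2, y_n + (h/2)·k2); k4 = f(t_n + h, y_n + h·k3); y_{n+1} = y_n + (h/6)·(k1 + 2k2 + 2k3 + k4).
t=0.000000, y=-2.200000:
  k1 = f(0.000000, -2.200000) = 0.000000
  k2 = f(0.070000, -2.200000) = -0.056980
  k3 = f(0.070000, -2.203989) = -0.057083
  k4 = f(0.140000, -2.207992) = -0.114374
  y ← -2.200000 + (0.14/6)·(k1 + 2k2 + 2k3 + k4) = -2.207992
t=0.140000, y=-2.207992:
  k1 = f(0.140000, -2.207992) = -0.114374
  k2 = f(0.210000, -2.215998) = -0.172183
  k3 = f(0.210000, -2.220044) = -0.172497
  k4 = f(0.280000, -2.232141) = -0.231250
  y ← -2.207992 + (0.14/6)·(k1 + 2k2 + 2k3 + k4) = -2.232141
y(0.28) ≈ -2.2321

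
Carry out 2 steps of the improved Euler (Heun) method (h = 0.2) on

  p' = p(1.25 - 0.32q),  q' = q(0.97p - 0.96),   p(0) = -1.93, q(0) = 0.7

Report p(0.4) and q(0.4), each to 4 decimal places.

-3.0184, 0.2186

Heun on (p,q): k1 = f(s_n, state_n); k2 = f(s_n + h, state_n + h·k1); state_{n+1} = state_n + (h/2)·(k1 + k2).
0.000000: (-1.930000, 0.700000)
  k1 = (-1.980180, -1.982470)
  predictor → (-2.326036, 0.303506)
  k2 = (-2.681636, -0.976153)
  → (-2.396182, 0.404138)
0.200000: (-2.396182, 0.404138)
  k1 = (-2.685343, -1.327308)
  predictor → (-2.933250, 0.138676)
  k2 = (-3.536396, -0.527698)
  → (-3.018355, 0.218637)
(p(0.4), q(0.4)) ≈ (-3.0184, 0.2186)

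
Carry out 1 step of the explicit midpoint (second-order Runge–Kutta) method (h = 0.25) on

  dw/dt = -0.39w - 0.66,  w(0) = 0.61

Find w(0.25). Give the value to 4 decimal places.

Midpoint: k1 = f(t_n, w_n); k2 = f(t_n + h/2, w_n + (h/2)·k1); w_{n+1} = w_n + h·k2.
t=0.000000, w=0.610000:
  k1 = f(0.000000, 0.610000) = -0.897900
  k2 = f(0.125000, 0.497762) = -0.854127
  w ← 0.610000 + 0.25·(-0.854127) = 0.396468
w(0.25) ≈ 0.3965

0.3965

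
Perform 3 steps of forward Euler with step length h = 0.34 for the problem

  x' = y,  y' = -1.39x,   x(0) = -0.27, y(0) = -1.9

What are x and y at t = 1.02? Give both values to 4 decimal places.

-1.9740, -0.6218

Euler on (x,y): x_{n+1} = x_n + h·x', y_{n+1} = y_n + h·y'.
0.000000: (-0.270000, -1.900000); f=(-1.900000, 0.375300) → (-0.916000, -1.772398)
0.340000: (-0.916000, -1.772398); f=(-1.772398, 1.273240) → (-1.518615, -1.339496)
0.680000: (-1.518615, -1.339496); f=(-1.339496, 2.110875) → (-1.974044, -0.621799)
(x(1.02), y(1.02)) ≈ (-1.9740, -0.6218)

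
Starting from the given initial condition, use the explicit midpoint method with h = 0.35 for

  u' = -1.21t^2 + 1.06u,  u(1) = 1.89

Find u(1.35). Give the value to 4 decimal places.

Midpoint: k1 = f(t_n, u_n); k2 = f(t_n + h/2, u_n + (h/2)·k1); u_{n+1} = u_n + h·k2.
t=1.000000, u=1.890000:
  k1 = f(1.000000, 1.890000) = 0.793400
  k2 = f(1.175000, 2.028845) = 0.480019
  u ← 1.890000 + 0.35·0.480019 = 2.058007
u(1.35) ≈ 2.0580

2.0580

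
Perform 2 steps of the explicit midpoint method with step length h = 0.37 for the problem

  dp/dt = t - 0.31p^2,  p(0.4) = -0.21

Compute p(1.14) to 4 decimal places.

0.3551

Midpoint: k1 = f(t_n, p_n); k2 = f(t_n + h/2, p_n + (h/2)·k1); p_{n+1} = p_n + h·k2.
t=0.400000, p=-0.210000:
  k1 = f(0.400000, -0.210000) = 0.386329
  k2 = f(0.585000, -0.138529) = 0.579051
  p ← -0.210000 + 0.37·0.579051 = 0.004249
t=0.770000, p=0.004249:
  k1 = f(0.770000, 0.004249) = 0.769994
  k2 = f(0.955000, 0.146698) = 0.948329
  p ← 0.004249 + 0.37·0.948329 = 0.355130
p(1.14) ≈ 0.3551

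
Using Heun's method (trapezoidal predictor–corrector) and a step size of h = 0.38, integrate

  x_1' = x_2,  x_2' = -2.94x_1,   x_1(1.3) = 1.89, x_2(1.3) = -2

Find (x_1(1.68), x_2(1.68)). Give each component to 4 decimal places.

0.7288, -3.6870

Heun on (x_1,x_2): k1 = f(t_n, state_n); k2 = f(t_n + h, state_n + h·k1); state_{n+1} = state_n + (h/2)·(k1 + k2).
1.300000: (1.890000, -2.000000)
  k1 = (-2.000000, -5.556600)
  predictor → (1.130000, -4.111508)
  k2 = (-4.111508, -3.322200)
  → (0.728813, -3.686972)
(x_1(1.68), x_2(1.68)) ≈ (0.7288, -3.6870)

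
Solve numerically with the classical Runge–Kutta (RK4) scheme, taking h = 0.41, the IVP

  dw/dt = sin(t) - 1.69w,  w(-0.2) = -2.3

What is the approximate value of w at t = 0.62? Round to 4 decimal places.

-0.4486

RK4: k1 = f(t_n, w_n); k2 = f(t_n + h/2, w_n + (h/2)·k1); k3 = f(t_n + h/2, w_n + (h/2)·k2); k4 = f(t_n + h, w_n + h·k3); w_{n+1} = w_n + (h/6)·(k1 + 2k2 + 2k3 + k4).
t=-0.200000, w=-2.300000:
  k1 = f(-0.200000, -2.300000) = 3.688331
  k2 = f(0.005000, -1.543892) = 2.614178
  k3 = f(0.005000, -1.764094) = 2.986318
  k4 = f(0.210000, -1.075610) = 2.026240
  w ← -2.300000 + (0.41/6)·(k1 + 2k2 + 2k3 + k4) = -1.144103
t=0.210000, w=-1.144103:
  k1 = f(0.210000, -1.144103) = 2.141994
  k2 = f(0.415000, -0.704994) = 1.594630
  k3 = f(0.415000, -0.817204) = 1.784265
  k4 = f(0.620000, -0.412555) = 1.278253
  w ← -1.144103 + (0.41/6)·(k1 + 2k2 + 2k3 + k4) = -0.448604
w(0.62) ≈ -0.4486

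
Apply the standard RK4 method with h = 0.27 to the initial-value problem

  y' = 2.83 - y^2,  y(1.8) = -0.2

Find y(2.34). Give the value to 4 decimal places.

RK4: k1 = f(x_n, y_n); k2 = f(x_n + h/2, y_n + (h/2)·k1); k3 = f(x_n + h/2, y_n + (h/2)·k2); k4 = f(x_n + h, y_n + h·k3); y_{n+1} = y_n + (h/6)·(k1 + 2k2 + 2k3 + k4).
x=1.800000, y=-0.200000:
  k1 = f(1.800000, -0.200000) = 2.790000
  k2 = f(1.935000, 0.176650) = 2.798795
  k3 = f(1.935000, 0.177837) = 2.798374
  k4 = f(2.070000, 0.555561) = 2.521352
  y ← -0.200000 + (0.27/6)·(k1 + 2k2 + 2k3 + k4) = 0.542756
x=2.070000, y=0.542756:
  k1 = f(2.070000, 0.542756) = 2.535416
  k2 = f(2.205000, 0.885037) = 2.046709
  k3 = f(2.205000, 0.819062) = 2.159138
  k4 = f(2.340000, 1.125723) = 1.562747
  y ← 0.542756 + (0.27/6)·(k1 + 2k2 + 2k3 + k4) = 1.105700
y(2.34) ≈ 1.1057

1.1057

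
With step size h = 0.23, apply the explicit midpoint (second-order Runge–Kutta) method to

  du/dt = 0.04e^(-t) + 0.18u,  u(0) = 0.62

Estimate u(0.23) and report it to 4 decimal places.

0.6546

Midpoint: k1 = f(t_n, u_n); k2 = f(t_n + h/2, u_n + (h/2)·k1); u_{n+1} = u_n + h·k2.
t=0.000000, u=0.620000:
  k1 = f(0.000000, 0.620000) = 0.151600
  k2 = f(0.115000, 0.637434) = 0.150393
  u ← 0.620000 + 0.23·0.150393 = 0.654590
u(0.23) ≈ 0.6546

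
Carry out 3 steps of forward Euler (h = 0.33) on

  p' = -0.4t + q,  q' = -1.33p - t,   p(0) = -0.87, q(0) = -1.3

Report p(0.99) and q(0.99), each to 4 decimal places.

Euler on (p,q): p_{n+1} = p_n + h·p', q_{n+1} = q_n + h·q'.
0.000000: (-0.870000, -1.300000); f=(-1.300000, 1.157100) → (-1.299000, -0.918157)
0.330000: (-1.299000, -0.918157); f=(-1.050157, 1.397670) → (-1.645552, -0.456926)
0.660000: (-1.645552, -0.456926); f=(-0.720926, 1.528584) → (-1.883457, 0.047507)
(p(0.99), q(0.99)) ≈ (-1.8835, 0.0475)

-1.8835, 0.0475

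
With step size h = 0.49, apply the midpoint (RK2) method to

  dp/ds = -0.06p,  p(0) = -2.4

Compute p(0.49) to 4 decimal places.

Midpoint: k1 = f(s_n, p_n); k2 = f(s_n + h/2, p_n + (h/2)·k1); p_{n+1} = p_n + h·k2.
s=0.000000, p=-2.400000:
  k1 = f(0.000000, -2.400000) = 0.144000
  k2 = f(0.245000, -2.364720) = 0.141883
  p ← -2.400000 + 0.49·0.141883 = -2.330477
p(0.49) ≈ -2.3305

-2.3305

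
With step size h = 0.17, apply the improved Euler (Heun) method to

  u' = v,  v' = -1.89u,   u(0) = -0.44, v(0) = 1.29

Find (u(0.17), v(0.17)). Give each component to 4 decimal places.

Heun on (u,v): k1 = f(x_n, state_n); k2 = f(x_n + h, state_n + h·k1); state_{n+1} = state_n + (h/2)·(k1 + k2).
0.000000: (-0.440000, 1.290000)
  k1 = (1.290000, 0.831600)
  predictor → (-0.220700, 1.431372)
  k2 = (1.431372, 0.417123)
  → (-0.208683, 1.396141)
(u(0.17), v(0.17)) ≈ (-0.2087, 1.3961)

-0.2087, 1.3961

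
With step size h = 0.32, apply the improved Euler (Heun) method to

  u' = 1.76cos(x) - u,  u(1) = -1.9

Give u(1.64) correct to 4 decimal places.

Heun: k1 = f(x_n, u_n); k2 = f(x_n + h, u_n + h·k1); u_{n+1} = u_n + (h/2)·(k1 + k2).
x=1.000000, u=-1.900000:
  k1 = f(1.000000, -1.900000) = 2.850932
  k2 = f(1.320000, -0.987702) = 1.424491
  u ← -1.900000 + (0.32/2)·(2.850932 + 1.424491) = -1.215932
x=1.320000, u=-1.215932:
  k1 = f(1.320000, -1.215932) = 1.652721
  k2 = f(1.640000, -0.687062) = 0.565360
  u ← -1.215932 + (0.32/2)·(1.652721 + 0.565360) = -0.861039
u(1.64) ≈ -0.8610

-0.8610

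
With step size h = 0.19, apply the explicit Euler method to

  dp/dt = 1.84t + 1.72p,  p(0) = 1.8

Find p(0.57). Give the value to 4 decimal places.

4.4252

Euler: p_{n+1} = p_n + h·f(t_n, p_n).
t=0.000000, p=1.800000: f=3.096000 → p ← 1.800000 + 0.19·3.096000 = 2.388240
t=0.190000, p=2.388240: f=4.457373 → p ← 2.388240 + 0.19·4.457373 = 3.235141
t=0.380000, p=3.235141: f=6.263642 → p ← 3.235141 + 0.19·6.263642 = 4.425233
p(0.57) ≈ 4.4252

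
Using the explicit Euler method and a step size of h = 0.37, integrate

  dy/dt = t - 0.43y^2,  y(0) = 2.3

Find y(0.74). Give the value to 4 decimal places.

Euler: y_{n+1} = y_n + h·f(t_n, y_n).
t=0.000000, y=2.300000: f=-2.274700 → y ← 2.300000 + 0.37·(-2.274700) = 1.458361
t=0.370000, y=1.458361: f=-0.544531 → y ← 1.458361 + 0.37·(-0.544531) = 1.256884
y(0.74) ≈ 1.2569

1.2569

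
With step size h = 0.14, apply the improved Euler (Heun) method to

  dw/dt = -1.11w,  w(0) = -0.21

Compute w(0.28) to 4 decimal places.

-0.1541

Heun: k1 = f(t_n, w_n); k2 = f(t_n + h, w_n + h·k1); w_{n+1} = w_n + (h/2)·(k1 + k2).
t=0.000000, w=-0.210000:
  k1 = f(0.000000, -0.210000) = 0.233100
  k2 = f(0.140000, -0.177366) = 0.196876
  w ← -0.210000 + (0.14/2)·(0.233100 + 0.196876) = -0.179902
t=0.140000, w=-0.179902:
  k1 = f(0.140000, -0.179902) = 0.199691
  k2 = f(0.280000, -0.151945) = 0.168659
  w ← -0.179902 + (0.14/2)·(0.199691 + 0.168659) = -0.154117
w(0.28) ≈ -0.1541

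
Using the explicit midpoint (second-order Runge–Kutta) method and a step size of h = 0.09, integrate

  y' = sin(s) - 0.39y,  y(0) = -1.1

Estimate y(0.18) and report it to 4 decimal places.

Midpoint: k1 = f(s_n, y_n); k2 = f(s_n + h/2, y_n + (h/2)·k1); y_{n+1} = y_n + h·k2.
s=0.000000, y=-1.100000:
  k1 = f(0.000000, -1.100000) = 0.429000
  k2 = f(0.045000, -1.080695) = 0.466456
  y ← -1.100000 + 0.09·0.466456 = -1.058019
s=0.090000, y=-1.058019:
  k1 = f(0.090000, -1.058019) = 0.502506
  k2 = f(0.135000, -1.035406) = 0.538399
  y ← -1.058019 + 0.09·0.538399 = -1.009563
y(0.18) ≈ -1.0096

-1.0096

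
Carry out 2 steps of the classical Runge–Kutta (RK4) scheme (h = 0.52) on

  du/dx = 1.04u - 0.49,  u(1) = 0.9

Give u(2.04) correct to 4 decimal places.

RK4: k1 = f(x_n, u_n); k2 = f(x_n + h/2, u_n + (h/2)·k1); k3 = f(x_n + h/2, u_n + (h/2)·k2); k4 = f(x_n + h, u_n + h·k3); u_{n+1} = u_n + (h/6)·(k1 + 2k2 + 2k3 + k4).
x=1.000000, u=0.900000:
  k1 = f(1.000000, 0.900000) = 0.446000
  k2 = f(1.260000, 1.015960) = 0.566598
  k3 = f(1.260000, 1.047316) = 0.599208
  k4 = f(1.520000, 1.211588) = 0.770052
  u ← 0.900000 + (0.52/6)·(k1 + 2k2 + 2k3 + k4) = 1.207464
x=1.520000, u=1.207464:
  k1 = f(1.520000, 1.207464) = 0.765763
  k2 = f(1.780000, 1.406563) = 0.972825
  k3 = f(1.780000, 1.460399) = 1.028815
  k4 = f(2.040000, 1.742448) = 1.322146
  u ← 1.207464 + (0.52/6)·(k1 + 2k2 + 2k3 + k4) = 1.735367
u(2.04) ≈ 1.7354

1.7354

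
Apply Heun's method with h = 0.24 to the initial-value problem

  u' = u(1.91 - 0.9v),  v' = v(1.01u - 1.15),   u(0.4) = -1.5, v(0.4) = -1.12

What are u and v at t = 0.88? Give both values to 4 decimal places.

Heun on (u,v): k1 = f(t_n, state_n); k2 = f(t_n + h, state_n + h·k1); state_{n+1} = state_n + (h/2)·(k1 + k2).
0.400000: (-1.500000, -1.120000)
  k1 = (-4.377000, 2.984800)
  predictor → (-2.550480, -0.403648)
  k2 = (-5.797963, 1.503986)
  → (-2.720996, -0.581346)
0.640000: (-2.720996, -0.581346)
  k1 = (-6.620757, 2.266205)
  predictor → (-4.309977, -0.037456)
  k2 = (-8.377349, 0.206126)
  → (-4.520768, -0.284666)
(u(0.88), v(0.88)) ≈ (-4.5208, -0.2847)

-4.5208, -0.2847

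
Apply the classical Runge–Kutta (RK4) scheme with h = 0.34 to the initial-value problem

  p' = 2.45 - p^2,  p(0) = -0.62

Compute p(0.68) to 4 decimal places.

0.8884

RK4: k1 = f(x_n, p_n); k2 = f(x_n + h/2, p_n + (h/2)·k1); k3 = f(x_n + h/2, p_n + (h/2)·k2); k4 = f(x_n + h, p_n + h·k3); p_{n+1} = p_n + (h/6)·(k1 + 2k2 + 2k3 + k4).
x=0.000000, p=-0.620000:
  k1 = f(0.000000, -0.620000) = 2.065600
  k2 = f(0.170000, -0.268848) = 2.377721
  k3 = f(0.170000, -0.215787) = 2.403436
  k4 = f(0.340000, 0.197168) = 2.411125
  p ← -0.620000 + (0.34/6)·(k1 + 2k2 + 2k3 + k4) = 0.175545
x=0.340000, p=0.175545:
  k1 = f(0.340000, 0.175545) = 2.419184
  k2 = f(0.510000, 0.586807) = 2.105658
  k3 = f(0.510000, 0.533507) = 2.165370
  k4 = f(0.680000, 0.911771) = 1.618673
  p ← 0.175545 + (0.34/6)·(k1 + 2k2 + 2k3 + k4) = 0.888407
p(0.68) ≈ 0.8884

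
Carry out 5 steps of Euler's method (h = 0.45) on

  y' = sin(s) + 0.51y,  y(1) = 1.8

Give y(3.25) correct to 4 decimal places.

7.9409

Euler: y_{n+1} = y_n + h·f(s_n, y_n).
s=1.000000, y=1.800000: f=1.759471 → y ← 1.800000 + 0.45·1.759471 = 2.591762
s=1.450000, y=2.591762: f=2.314512 → y ← 2.591762 + 0.45·2.314512 = 3.633292
s=1.900000, y=3.633292: f=2.799279 → y ← 3.633292 + 0.45·2.799279 = 4.892968
s=2.350000, y=4.892968: f=3.206887 → y ← 4.892968 + 0.45·3.206887 = 6.336067
s=2.800000, y=6.336067: f=3.566382 → y ← 6.336067 + 0.45·3.566382 = 7.940939
y(3.25) ≈ 7.9409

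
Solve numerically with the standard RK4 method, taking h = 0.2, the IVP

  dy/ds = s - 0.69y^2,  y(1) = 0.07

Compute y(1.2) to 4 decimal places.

0.2852

RK4: k1 = f(s_n, y_n); k2 = f(s_n + h/2, y_n + (h/2)·k1); k3 = f(s_n + h/2, y_n + (h/2)·k2); k4 = f(s_n + h, y_n + h·k3); y_{n+1} = y_n + (h/6)·(k1 + 2k2 + 2k3 + k4).
s=1.000000, y=0.070000:
  k1 = f(1.000000, 0.070000) = 0.996619
  k2 = f(1.100000, 0.169662) = 1.080138
  k3 = f(1.100000, 0.178014) = 1.078135
  k4 = f(1.200000, 0.285627) = 1.143708
  y ← 0.070000 + (0.2/6)·(k1 + 2k2 + 2k3 + k4) = 0.285229
y(1.2) ≈ 0.2852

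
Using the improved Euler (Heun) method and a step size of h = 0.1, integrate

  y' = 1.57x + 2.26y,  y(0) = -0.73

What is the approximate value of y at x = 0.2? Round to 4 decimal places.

Heun: k1 = f(x_n, y_n); k2 = f(x_n + h, y_n + h·k1); y_{n+1} = y_n + (h/2)·(k1 + k2).
x=0.000000, y=-0.730000:
  k1 = f(0.000000, -0.730000) = -1.649800
  k2 = f(0.100000, -0.894980) = -1.865655
  y ← -0.730000 + (0.1/2)·(-1.649800 + (-1.865655)) = -0.905773
x=0.100000, y=-0.905773:
  k1 = f(0.100000, -0.905773) = -1.890046
  k2 = f(0.200000, -1.094777) = -2.160197
  y ← -0.905773 + (0.1/2)·(-1.890046 + (-2.160197)) = -1.108285
y(0.2) ≈ -1.1083

-1.1083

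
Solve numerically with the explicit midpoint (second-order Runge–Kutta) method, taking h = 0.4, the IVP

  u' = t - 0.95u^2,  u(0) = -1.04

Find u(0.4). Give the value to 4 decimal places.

Midpoint: k1 = f(t_n, u_n); k2 = f(t_n + h/2, u_n + (h/2)·k1); u_{n+1} = u_n + h·k2.
t=0.000000, u=-1.040000:
  k1 = f(0.000000, -1.040000) = -1.027520
  k2 = f(0.200000, -1.245504) = -1.273716
  u ← -1.040000 + 0.4·(-1.273716) = -1.549486
u(0.4) ≈ -1.5495

-1.5495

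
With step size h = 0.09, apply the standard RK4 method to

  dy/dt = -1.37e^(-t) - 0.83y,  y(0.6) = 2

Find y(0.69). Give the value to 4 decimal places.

1.7937

RK4: k1 = f(t_n, y_n); k2 = f(t_n + h/2, y_n + (h/2)·k1); k3 = f(t_n + h/2, y_n + (h/2)·k2); k4 = f(t_n + h, y_n + h·k3); y_{n+1} = y_n + (h/6)·(k1 + 2k2 + 2k3 + k4).
t=0.600000, y=2.000000:
  k1 = f(0.600000, 2.000000) = -2.411872
  k2 = f(0.645000, 1.891466) = -2.288704
  k3 = f(0.645000, 1.897008) = -2.293305
  k4 = f(0.690000, 1.793603) = -2.175849
  y ← 2.000000 + (0.09/6)·(k1 + 2k2 + 2k3 + k4) = 1.793724
y(0.69) ≈ 1.7937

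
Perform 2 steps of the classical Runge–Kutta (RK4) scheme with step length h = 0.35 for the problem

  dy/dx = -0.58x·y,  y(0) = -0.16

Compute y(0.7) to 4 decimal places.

-0.1388

RK4: k1 = f(x_n, y_n); k2 = f(x_n + h/2, y_n + (h/2)·k1); k3 = f(x_n + h/2, y_n + (h/2)·k2); k4 = f(x_n + h, y_n + h·k3); y_{n+1} = y_n + (h/6)·(k1 + 2k2 + 2k3 + k4).
x=0.000000, y=-0.160000:
  k1 = f(0.000000, -0.160000) = 0.000000
  k2 = f(0.175000, -0.160000) = 0.016240
  k3 = f(0.175000, -0.157158) = 0.015952
  k4 = f(0.350000, -0.154417) = 0.031347
  y ← -0.160000 + (0.35/6)·(k1 + 2k2 + 2k3 + k4) = -0.154416
x=0.350000, y=-0.154416:
  k1 = f(0.350000, -0.154416) = 0.031346
  k2 = f(0.525000, -0.148930) = 0.045349
  k3 = f(0.525000, -0.146480) = 0.044603
  k4 = f(0.700000, -0.138805) = 0.056355
  y ← -0.154416 + (0.35/6)·(k1 + 2k2 + 2k3 + k4) = -0.138805
y(0.7) ≈ -0.1388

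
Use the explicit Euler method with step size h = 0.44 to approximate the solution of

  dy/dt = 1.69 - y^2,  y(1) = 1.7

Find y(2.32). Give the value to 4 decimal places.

1.2983

Euler: y_{n+1} = y_n + h·f(t_n, y_n).
t=1.000000, y=1.700000: f=-1.200000 → y ← 1.700000 + 0.44·(-1.200000) = 1.172000
t=1.440000, y=1.172000: f=0.316416 → y ← 1.172000 + 0.44·0.316416 = 1.311223
t=1.880000, y=1.311223: f=-0.029306 → y ← 1.311223 + 0.44·(-0.029306) = 1.298328
y(2.32) ≈ 1.2983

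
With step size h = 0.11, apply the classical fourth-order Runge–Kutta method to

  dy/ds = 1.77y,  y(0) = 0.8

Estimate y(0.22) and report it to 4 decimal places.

1.1809

RK4: k1 = f(s_n, y_n); k2 = f(s_n + h/2, y_n + (h/2)·k1); k3 = f(s_n + h/2, y_n + (h/2)·k2); k4 = f(s_n + h, y_n + h·k3); y_{n+1} = y_n + (h/6)·(k1 + 2k2 + 2k3 + k4).
s=0.000000, y=0.800000:
  k1 = f(0.000000, 0.800000) = 1.416000
  k2 = f(0.055000, 0.877880) = 1.553848
  k3 = f(0.055000, 0.885462) = 1.567267
  k4 = f(0.110000, 0.972399) = 1.721147
  y ← 0.800000 + (0.11/6)·(k1 + 2k2 + 2k3 + k4) = 0.971955
s=0.110000, y=0.971955:
  k1 = f(0.110000, 0.971955) = 1.720361
  k2 = f(0.165000, 1.066575) = 1.887838
  k3 = f(0.165000, 1.075786) = 1.904142
  k4 = f(0.220000, 1.181411) = 2.091097
  y ← 0.971955 + (0.11/6)·(k1 + 2k2 + 2k3 + k4) = 1.180871
y(0.22) ≈ 1.1809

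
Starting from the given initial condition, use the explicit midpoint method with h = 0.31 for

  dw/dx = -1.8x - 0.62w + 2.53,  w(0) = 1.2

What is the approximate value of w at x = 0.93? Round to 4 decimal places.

1.7967

Midpoint: k1 = f(x_n, w_n); k2 = f(x_n + h/2, w_n + (h/2)·k1); w_{n+1} = w_n + h·k2.
x=0.000000, w=1.200000:
  k1 = f(0.000000, 1.200000) = 1.786000
  k2 = f(0.155000, 1.476830) = 1.335365
  w ← 1.200000 + 0.31·1.335365 = 1.613963
x=0.310000, w=1.613963:
  k1 = f(0.310000, 1.613963) = 0.971343
  k2 = f(0.465000, 1.764521) = 0.598997
  w ← 1.613963 + 0.31·0.598997 = 1.799652
x=0.620000, w=1.799652:
  k1 = f(0.620000, 1.799652) = 0.298216
  k2 = f(0.775000, 1.845876) = -0.009443
  w ← 1.799652 + 0.31·(-0.009443) = 1.796725
w(0.93) ≈ 1.7967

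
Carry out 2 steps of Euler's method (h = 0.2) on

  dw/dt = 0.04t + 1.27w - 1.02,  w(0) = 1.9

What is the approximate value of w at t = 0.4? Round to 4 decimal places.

2.5296

Euler: w_{n+1} = w_n + h·f(t_n, w_n).
t=0.000000, w=1.900000: f=1.393000 → w ← 1.900000 + 0.2·1.393000 = 2.178600
t=0.200000, w=2.178600: f=1.754822 → w ← 2.178600 + 0.2·1.754822 = 2.529564
w(0.4) ≈ 2.5296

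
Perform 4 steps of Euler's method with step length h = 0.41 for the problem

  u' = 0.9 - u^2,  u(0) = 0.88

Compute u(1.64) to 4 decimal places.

Euler: u_{n+1} = u_n + h·f(t_n, u_n).
t=0.000000, u=0.880000: f=0.125600 → u ← 0.880000 + 0.41·0.125600 = 0.931496
t=0.410000, u=0.931496: f=0.032315 → u ← 0.931496 + 0.41·0.032315 = 0.944745
t=0.820000, u=0.944745: f=0.007456 → u ← 0.944745 + 0.41·0.007456 = 0.947802
t=1.230000, u=0.947802: f=0.001671 → u ← 0.947802 + 0.41·0.001671 = 0.948487
u(1.64) ≈ 0.9485

0.9485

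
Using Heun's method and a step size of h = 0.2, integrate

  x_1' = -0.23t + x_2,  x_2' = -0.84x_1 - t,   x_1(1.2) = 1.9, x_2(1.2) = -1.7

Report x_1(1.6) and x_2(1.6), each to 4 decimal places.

0.8738, -2.7455

Heun on (x_1,x_2): k1 = f(t_n, state_n); k2 = f(t_n + h, state_n + h·k1); state_{n+1} = state_n + (h/2)·(k1 + k2).
1.200000: (1.900000, -1.700000)
  k1 = (-1.976000, -2.796000)
  predictor → (1.504800, -2.259200)
  k2 = (-2.581200, -2.664032)
  → (1.444280, -2.246003)
1.400000: (1.444280, -2.246003)
  k1 = (-2.568003, -2.613195)
  predictor → (0.930679, -2.768642)
  k2 = (-3.136642, -2.381771)
  → (0.873815, -2.745500)
(x_1(1.6), x_2(1.6)) ≈ (0.8738, -2.7455)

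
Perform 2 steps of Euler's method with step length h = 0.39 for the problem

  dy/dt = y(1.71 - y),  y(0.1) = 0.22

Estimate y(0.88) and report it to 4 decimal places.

0.5326

Euler: y_{n+1} = y_n + h·f(t_n, y_n).
t=0.100000, y=0.220000: f=0.327800 → y ← 0.220000 + 0.39·0.327800 = 0.347842
t=0.490000, y=0.347842: f=0.473816 → y ← 0.347842 + 0.39·0.473816 = 0.532630
y(0.88) ≈ 0.5326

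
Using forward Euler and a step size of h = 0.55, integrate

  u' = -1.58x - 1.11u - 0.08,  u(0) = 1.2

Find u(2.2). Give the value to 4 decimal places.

Euler: u_{n+1} = u_n + h·f(x_n, u_n).
x=0.000000, u=1.200000: f=-1.412000 → u ← 1.200000 + 0.55·(-1.412000) = 0.423400
x=0.550000, u=0.423400: f=-1.418974 → u ← 0.423400 + 0.55·(-1.418974) = -0.357036
x=1.100000, u=-0.357036: f=-1.421690 → u ← -0.357036 + 0.55·(-1.421690) = -1.138965
x=1.650000, u=-1.138965: f=-1.422748 → u ← -1.138965 + 0.55·(-1.422748) = -1.921477
u(2.2) ≈ -1.9215

-1.9215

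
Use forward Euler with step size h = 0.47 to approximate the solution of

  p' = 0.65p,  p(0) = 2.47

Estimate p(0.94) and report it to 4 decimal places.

4.2097

Euler: p_{n+1} = p_n + h·f(t_n, p_n).
t=0.000000, p=2.470000: f=1.605500 → p ← 2.470000 + 0.47·1.605500 = 3.224585
t=0.470000, p=3.224585: f=2.095980 → p ← 3.224585 + 0.47·2.095980 = 4.209696
p(0.94) ≈ 4.2097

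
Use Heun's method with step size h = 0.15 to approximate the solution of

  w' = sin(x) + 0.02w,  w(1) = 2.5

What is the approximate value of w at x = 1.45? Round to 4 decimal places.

Heun: k1 = f(x_n, w_n); k2 = f(x_n + h, w_n + h·k1); w_{n+1} = w_n + (h/2)·(k1 + k2).
x=1.000000, w=2.500000:
  k1 = f(1.000000, 2.500000) = 0.891471
  k2 = f(1.150000, 2.633721) = 0.965438
  w ← 2.500000 + (0.15/2)·(0.891471 + 0.965438) = 2.639268
x=1.150000, w=2.639268:
  k1 = f(1.150000, 2.639268) = 0.965549
  k2 = f(1.300000, 2.784101) = 1.019240
  w ← 2.639268 + (0.15/2)·(0.965549 + 1.019240) = 2.788127
x=1.300000, w=2.788127:
  k1 = f(1.300000, 2.788127) = 1.019321
  k2 = f(1.450000, 2.941026) = 1.051534
  w ← 2.788127 + (0.15/2)·(1.019321 + 1.051534) = 2.943441
w(1.45) ≈ 2.9434

2.9434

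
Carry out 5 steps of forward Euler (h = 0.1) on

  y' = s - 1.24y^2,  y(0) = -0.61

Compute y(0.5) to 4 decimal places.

Euler: y_{n+1} = y_n + h·f(s_n, y_n).
s=0.000000, y=-0.610000: f=-0.461404 → y ← -0.610000 + 0.1·(-0.461404) = -0.656140
s=0.100000, y=-0.656140: f=-0.433845 → y ← -0.656140 + 0.1·(-0.433845) = -0.699525
s=0.200000, y=-0.699525: f=-0.406776 → y ← -0.699525 + 0.1·(-0.406776) = -0.740202
s=0.300000, y=-0.740202: f=-0.379396 → y ← -0.740202 + 0.1·(-0.379396) = -0.778142
s=0.400000, y=-0.778142: f=-0.350826 → y ← -0.778142 + 0.1·(-0.350826) = -0.813225
y(0.5) ≈ -0.8132

-0.8132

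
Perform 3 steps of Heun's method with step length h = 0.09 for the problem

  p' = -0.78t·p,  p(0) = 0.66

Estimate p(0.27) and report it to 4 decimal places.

0.6415

Heun: k1 = f(t_n, p_n); k2 = f(t_n + h, p_n + h·k1); p_{n+1} = p_n + (h/2)·(k1 + k2).
t=0.000000, p=0.660000:
  k1 = f(0.000000, 0.660000) = 0.000000
  k2 = f(0.090000, 0.660000) = -0.046332
  p ← 0.660000 + (0.09/2)·(0.000000 + (-0.046332)) = 0.657915
t=0.090000, p=0.657915:
  k1 = f(0.090000, 0.657915) = -0.046186
  k2 = f(0.180000, 0.653758) = -0.091788
  p ← 0.657915 + (0.09/2)·(-0.046186 + (-0.091788)) = 0.651706
t=0.180000, p=0.651706:
  k1 = f(0.180000, 0.651706) = -0.091500
  k2 = f(0.270000, 0.643471) = -0.135515
  p ← 0.651706 + (0.09/2)·(-0.091500 + (-0.135515)) = 0.641491
p(0.27) ≈ 0.6415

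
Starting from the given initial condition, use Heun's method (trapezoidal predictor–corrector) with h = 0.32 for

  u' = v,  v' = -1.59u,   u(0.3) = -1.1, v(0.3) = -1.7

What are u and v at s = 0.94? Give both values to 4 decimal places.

-1.7485, -0.1295

Heun on (u,v): k1 = f(s_n, state_n); k2 = f(s_n + h, state_n + h·k1); state_{n+1} = state_n + (h/2)·(k1 + k2).
0.300000: (-1.100000, -1.700000)
  k1 = (-1.700000, 1.749000)
  predictor → (-1.644000, -1.140320)
  k2 = (-1.140320, 2.613960)
  → (-1.554451, -1.001926)
0.620000: (-1.554451, -1.001926)
  k1 = (-1.001926, 2.471577)
  predictor → (-1.875068, -0.211022)
  k2 = (-0.211022, 2.981358)
  → (-1.748523, -0.129457)
(u(0.94), v(0.94)) ≈ (-1.7485, -0.1295)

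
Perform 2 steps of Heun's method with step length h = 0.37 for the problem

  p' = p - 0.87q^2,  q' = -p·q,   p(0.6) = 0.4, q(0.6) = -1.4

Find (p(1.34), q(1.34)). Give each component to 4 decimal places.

Heun on (p,q): k1 = f(s_n, state_n); k2 = f(s_n + h, state_n + h·k1); state_{n+1} = state_n + (h/2)·(k1 + k2).
0.600000: (0.400000, -1.400000)
  k1 = (-1.305200, 0.560000)
  predictor → (-0.082924, -1.192800)
  k2 = (-1.320736, -0.098912)
  → (-0.085798, -1.314699)
0.970000: (-0.085798, -1.314699)
  k1 = (-1.589534, -0.112799)
  predictor → (-0.673926, -1.356434)
  k2 = (-2.274651, -0.914136)
  → (-0.800672, -1.504682)
(p(1.34), q(1.34)) ≈ (-0.8007, -1.5047)

-0.8007, -1.5047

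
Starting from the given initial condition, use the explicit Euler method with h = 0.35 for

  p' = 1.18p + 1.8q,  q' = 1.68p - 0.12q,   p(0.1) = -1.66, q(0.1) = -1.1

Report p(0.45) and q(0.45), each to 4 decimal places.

-3.0386, -2.0299

Euler on (p,q): p_{n+1} = p_n + h·p', q_{n+1} = q_n + h·q'.
0.100000: (-1.660000, -1.100000); f=(-3.938800, -2.656800) → (-3.038580, -2.029880)
(p(0.45), q(0.45)) ≈ (-3.0386, -2.0299)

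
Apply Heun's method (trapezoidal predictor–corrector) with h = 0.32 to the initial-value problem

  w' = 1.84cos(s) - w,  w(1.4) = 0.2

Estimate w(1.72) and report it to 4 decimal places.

0.1365

Heun: k1 = f(s_n, w_n); k2 = f(s_n + h, w_n + h·k1); w_{n+1} = w_n + (h/2)·(k1 + k2).
s=1.400000, w=0.200000:
  k1 = f(1.400000, 0.200000) = 0.112740
  k2 = f(1.720000, 0.236077) = -0.509594
  w ← 0.200000 + (0.32/2)·(0.112740 + (-0.509594)) = 0.136503
w(1.72) ≈ 0.1365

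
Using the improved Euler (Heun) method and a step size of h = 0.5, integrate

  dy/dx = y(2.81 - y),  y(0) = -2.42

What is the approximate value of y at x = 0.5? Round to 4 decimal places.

Heun: k1 = f(x_n, y_n); k2 = f(x_n + h, y_n + h·k1); y_{n+1} = y_n + (h/2)·(k1 + k2).
x=0.000000, y=-2.420000:
  k1 = f(0.000000, -2.420000) = -12.656600
  k2 = f(0.500000, -8.748300) = -101.115476
  y ← -2.420000 + (0.5/2)·(-12.656600 + (-101.115476)) = -30.863019
y(0.5) ≈ -30.8630

-30.8630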